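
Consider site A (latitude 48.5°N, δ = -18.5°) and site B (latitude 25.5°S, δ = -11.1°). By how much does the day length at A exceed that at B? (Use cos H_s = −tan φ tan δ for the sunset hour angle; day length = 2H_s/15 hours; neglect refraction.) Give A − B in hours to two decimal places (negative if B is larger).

-3.68 h

A: H_s = arccos(−tan 48.5° · tan -18.5°) = 67.78°, so 2H_s/15 = 9.0373 h.
B: H_s = arccos(−tan -25.5° · tan -11.1°) = 95.37°, so 2H_s/15 = 12.7160 h.
A − B = 9.0373 − 12.7160 = -3.6787 h.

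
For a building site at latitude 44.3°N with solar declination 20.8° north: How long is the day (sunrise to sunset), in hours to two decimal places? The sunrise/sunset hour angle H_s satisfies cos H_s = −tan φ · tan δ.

14.90 hours

cos H_s = −tan(44.3°) · tan(20.8°) = -0.3707, so H_s = arccos(-0.3707) = 111.76°.
Day length = 2 H_s / 15° h⁻¹ = 223.52° / 15 = 14.901 h.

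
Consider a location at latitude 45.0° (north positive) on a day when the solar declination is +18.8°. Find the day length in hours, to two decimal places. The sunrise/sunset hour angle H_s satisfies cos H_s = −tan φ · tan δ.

−tan φ tan δ = −(1.0000)(0.3404) = -0.3404; H_s = arccos(-0.3404) = 109.90°.
Day length = 2 H_s / 15° h⁻¹ = 219.80° / 15 = 14.653 h.

14.65 hours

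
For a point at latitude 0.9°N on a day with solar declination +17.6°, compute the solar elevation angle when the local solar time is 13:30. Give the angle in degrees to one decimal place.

Hour angle H = 15° × (13.5 − 12) = 22.50°.
cos θ_z = sin(0.9°) sin(17.6°) + cos(0.9°) cos(17.6°) cos(22.50°) = 0.0047 + 0.8805 = 0.8852.
θ_z = arccos(0.8852) = 27.72°, so the elevation is 90° − 27.72° = 62.28°.

62.3°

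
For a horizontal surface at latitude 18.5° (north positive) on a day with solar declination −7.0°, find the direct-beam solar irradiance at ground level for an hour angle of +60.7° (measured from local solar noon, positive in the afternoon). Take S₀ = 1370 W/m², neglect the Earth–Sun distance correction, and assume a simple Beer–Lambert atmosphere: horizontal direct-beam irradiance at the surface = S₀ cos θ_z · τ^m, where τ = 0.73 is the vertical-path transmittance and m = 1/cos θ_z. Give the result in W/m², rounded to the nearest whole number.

274 W/m²

cos θ_z = sin(18.5°) sin(-7.0°) + cos(18.5°) cos(-7.0°) cos(60.70°) = -0.0387 + 0.4606 = 0.4219.
Air mass m = 1/cos θ_z = 1/0.4219 = 2.370; τ^m = 0.73^2.370 = 0.4743.
Surface direct beam = 1370 × 0.4219 × 0.4743 = 274.15 W/m².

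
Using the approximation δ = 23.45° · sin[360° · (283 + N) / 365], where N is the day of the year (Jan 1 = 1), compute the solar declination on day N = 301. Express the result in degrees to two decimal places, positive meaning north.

360 × (283 + 301) / 365 = 576.000°; sin(576.000°) = -0.5878.
δ = 23.45 × -0.5878 = -13.784° ≈ -13.78°.

-13.78°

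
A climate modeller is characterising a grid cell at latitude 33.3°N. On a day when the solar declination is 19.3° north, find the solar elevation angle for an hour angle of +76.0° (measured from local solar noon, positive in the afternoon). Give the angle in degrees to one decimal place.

With φ = 33.3°, δ = 19.3°, H = 76.00°: sin φ sin δ = 0.1815, cos φ cos δ cos H = 0.1908, so cos θ_z = 0.3723.
θ_z = arccos(0.3723) = 68.14°, so the elevation is 90° − 68.14° = 21.86°.

21.9°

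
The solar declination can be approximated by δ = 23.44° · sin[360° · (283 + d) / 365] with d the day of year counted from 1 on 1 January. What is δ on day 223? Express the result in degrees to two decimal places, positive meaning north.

+15.36°

360 × (283 + 223) / 365 = 499.068°; sin(499.068°) = 0.6552.
δ = 23.44 × 0.6552 = 15.358° ≈ +15.36°.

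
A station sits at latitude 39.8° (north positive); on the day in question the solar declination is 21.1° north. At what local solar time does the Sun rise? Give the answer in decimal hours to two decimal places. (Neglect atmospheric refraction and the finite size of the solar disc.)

4.75 h

−tan φ tan δ = −(0.8332)(0.3859) = -0.3215; H_s = arccos(-0.3215) = 108.75°.
Sunrise is at 12 − H_s/15 = 12 − 7.250 = 4.750 h local solar time.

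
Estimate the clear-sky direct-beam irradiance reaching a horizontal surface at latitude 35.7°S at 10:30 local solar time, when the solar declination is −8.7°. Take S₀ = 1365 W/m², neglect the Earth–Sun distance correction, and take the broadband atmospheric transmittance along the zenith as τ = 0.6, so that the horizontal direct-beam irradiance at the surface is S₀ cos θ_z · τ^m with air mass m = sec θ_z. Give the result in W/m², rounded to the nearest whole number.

Hour angle H = 15° × (10.5 − 12) = -22.50°.
With φ = -35.7°, δ = -8.7°, H = -22.50°: sin φ sin δ = 0.0883, cos φ cos δ cos H = 0.7416, so cos θ_z = 0.8299.
Air mass m = 1/cos θ_z = 1/0.8299 = 1.205; τ^m = 0.6^1.205 = 0.5403.
Surface direct beam = 1365 × 0.8299 × 0.5403 = 612.06 W/m².

612 W/m²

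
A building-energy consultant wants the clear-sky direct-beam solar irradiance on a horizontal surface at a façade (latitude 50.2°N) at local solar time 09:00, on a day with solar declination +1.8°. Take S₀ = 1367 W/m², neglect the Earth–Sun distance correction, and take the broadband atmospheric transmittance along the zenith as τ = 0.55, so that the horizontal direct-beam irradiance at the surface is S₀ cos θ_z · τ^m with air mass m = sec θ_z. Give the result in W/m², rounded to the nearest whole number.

Hour angle H = 15° × (9 − 12) = -45.00°.
cos θ_z = sin φ sin δ + cos φ cos δ cos H = (0.7683)(0.0314) + (0.6401)(0.9995)(0.7071) = 0.4765.
Air mass m = 1/cos θ_z = 1/0.4765 = 2.099; τ^m = 0.55^2.099 = 0.2851.
Surface direct beam = 1367 × 0.4765 × 0.2851 = 185.71 W/m².

186 W/m²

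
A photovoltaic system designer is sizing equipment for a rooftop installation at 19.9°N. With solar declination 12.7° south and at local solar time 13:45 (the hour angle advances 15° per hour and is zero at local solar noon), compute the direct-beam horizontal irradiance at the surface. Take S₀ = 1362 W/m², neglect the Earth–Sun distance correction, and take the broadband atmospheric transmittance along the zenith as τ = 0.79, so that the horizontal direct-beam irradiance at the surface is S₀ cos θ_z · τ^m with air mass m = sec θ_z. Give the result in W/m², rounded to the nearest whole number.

Hour angle H = 15° × (13.75 − 12) = 26.25°.
cos θ_z = sin(19.9°) sin(-12.7°) + cos(19.9°) cos(-12.7°) cos(26.25°) = -0.0748 + 0.8227 = 0.7479.
Air mass m = 1/cos θ_z = 1/0.7479 = 1.337; τ^m = 0.79^1.337 = 0.7297.
Surface direct beam = 1362 × 0.7479 × 0.7297 = 743.30 W/m².

743 W/m²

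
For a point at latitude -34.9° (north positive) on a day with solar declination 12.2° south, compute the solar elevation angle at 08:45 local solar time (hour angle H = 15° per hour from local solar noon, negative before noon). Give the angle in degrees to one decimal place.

40.5°

Hour angle H = 15° × (8.75 − 12) = -48.75°.
With φ = -34.9°, δ = -12.2°, H = -48.75°: sin φ sin δ = 0.1209, cos φ cos δ cos H = 0.5286, so cos θ_z = 0.6495.
θ_z = arccos(0.6495) = 49.50°, so the elevation is 90° − 49.50° = 40.50°.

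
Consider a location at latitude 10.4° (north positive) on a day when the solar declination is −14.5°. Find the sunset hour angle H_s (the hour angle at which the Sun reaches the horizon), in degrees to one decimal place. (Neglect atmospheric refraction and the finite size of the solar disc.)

−tan φ tan δ = −(0.1835)(-0.2586) = 0.0475; H_s = arccos(0.0475) = 87.28°.

87.3°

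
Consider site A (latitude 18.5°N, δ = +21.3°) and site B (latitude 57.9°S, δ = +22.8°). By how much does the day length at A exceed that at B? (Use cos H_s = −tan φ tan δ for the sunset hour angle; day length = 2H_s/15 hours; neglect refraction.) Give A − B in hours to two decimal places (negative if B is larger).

+6.61 h

A: H_s = arccos(−tan 18.5° · tan 21.3°) = 97.50°, so 2H_s/15 = 13.0000 h.
B: H_s = arccos(−tan -57.9° · tan 22.8°) = 47.92°, so 2H_s/15 = 6.3893 h.
A − B = 13.0000 − 6.3893 = 6.6107 h.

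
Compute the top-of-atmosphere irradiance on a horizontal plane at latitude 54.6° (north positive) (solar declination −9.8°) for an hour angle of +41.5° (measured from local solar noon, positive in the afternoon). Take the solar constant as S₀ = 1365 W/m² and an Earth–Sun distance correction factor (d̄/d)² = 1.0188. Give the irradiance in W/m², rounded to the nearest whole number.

cos θ_z = sin φ sin δ + cos φ cos δ cos H = (0.8151)(-0.1702) + (0.5793)(0.9854)(0.7490) = 0.2888.
Top-of-atmosphere irradiance = S₀ (d̄/d)² cos θ_z = 1365 × 1.0188 × 0.2888 = 401.62 W/m².

402 W/m²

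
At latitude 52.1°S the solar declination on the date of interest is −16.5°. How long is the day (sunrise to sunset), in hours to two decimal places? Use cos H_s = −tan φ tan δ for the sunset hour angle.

cos H_s = −tan(-52.1°) · tan(-16.5°) = -0.3805, so H_s = arccos(-0.3805) = 112.36°.
Day length = 2 H_s / 15° h⁻¹ = 224.72° / 15 = 14.981 h.

14.98 hours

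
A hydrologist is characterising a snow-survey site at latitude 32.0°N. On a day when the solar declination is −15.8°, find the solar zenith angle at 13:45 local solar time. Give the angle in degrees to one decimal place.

54.0°

Hour angle H = 15° × (13.75 − 12) = 26.25°.
cos θ_z = sin(32.0°) sin(-15.8°) + cos(32.0°) cos(-15.8°) cos(26.25°) = -0.1443 + 0.7319 = 0.5876.
θ_z = arccos(0.5876) = 54.01°.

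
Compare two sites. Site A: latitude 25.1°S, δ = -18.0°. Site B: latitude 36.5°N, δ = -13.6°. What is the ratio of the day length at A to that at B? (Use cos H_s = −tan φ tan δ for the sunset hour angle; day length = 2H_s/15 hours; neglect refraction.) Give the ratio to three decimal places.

A: H_s = arccos(−tan -25.1° · tan -18.0°) = 98.75°, so 2H_s/15 = 13.1667 h.
B: H_s = arccos(−tan 36.5° · tan -13.6°) = 79.69°, so 2H_s/15 = 10.6253 h.
Ratio A/B = 13.1667 / 10.6253 = 1.2392.

1.239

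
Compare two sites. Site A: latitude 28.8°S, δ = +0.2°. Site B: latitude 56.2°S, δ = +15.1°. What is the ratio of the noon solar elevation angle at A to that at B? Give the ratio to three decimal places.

A: 90° − |-28.8 − (0.2)| = 61.00°.
B: 90° − |-56.2 − (15.1)| = 18.70°.
Ratio A/B = 61.0000 / 18.7000 = 3.2620.

3.262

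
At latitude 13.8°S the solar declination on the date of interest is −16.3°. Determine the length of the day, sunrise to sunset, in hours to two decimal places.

12.55 hours

−tan φ tan δ = −(-0.2456)(-0.2924) = -0.0718; H_s = arccos(-0.0718) = 94.12°.
Day length = 2 H_s / 15° h⁻¹ = 188.24° / 15 = 12.549 h.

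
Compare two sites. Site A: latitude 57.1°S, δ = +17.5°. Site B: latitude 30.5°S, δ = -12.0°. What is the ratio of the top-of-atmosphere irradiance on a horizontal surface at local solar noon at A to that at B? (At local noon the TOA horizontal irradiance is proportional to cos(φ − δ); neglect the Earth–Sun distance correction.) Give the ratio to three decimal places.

A: cos θ_z = cos(-57.1° − (17.5°)) = 0.2656.
B: cos θ_z = cos(-30.5° − (-12.0°)) = 0.9483.
Ratio A/B = 0.2656 / 0.9483 = 0.2801.

0.280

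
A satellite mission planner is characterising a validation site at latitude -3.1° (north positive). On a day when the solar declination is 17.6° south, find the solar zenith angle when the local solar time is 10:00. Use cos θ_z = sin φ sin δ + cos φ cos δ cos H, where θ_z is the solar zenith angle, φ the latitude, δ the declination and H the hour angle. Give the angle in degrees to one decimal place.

Hour angle H = 15° × (10 − 12) = -30.00°.
cos θ_z = sin(-3.1°) sin(-17.6°) + cos(-3.1°) cos(-17.6°) cos(-30.00°) = 0.0164 + 0.8243 = 0.8407.
θ_z = arccos(0.8407) = 32.79°.

32.8°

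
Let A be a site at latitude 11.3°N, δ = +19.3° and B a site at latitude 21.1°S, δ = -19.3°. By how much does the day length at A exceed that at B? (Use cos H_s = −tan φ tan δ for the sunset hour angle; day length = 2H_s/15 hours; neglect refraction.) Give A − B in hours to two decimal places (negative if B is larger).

A: H_s = arccos(−tan 11.3° · tan 19.3°) = 94.01°, so 2H_s/15 = 12.5347 h.
B: H_s = arccos(−tan -21.1° · tan -19.3°) = 97.77°, so 2H_s/15 = 13.0360 h.
A − B = 12.5347 − 13.0360 = -0.5013 h.

-0.50 h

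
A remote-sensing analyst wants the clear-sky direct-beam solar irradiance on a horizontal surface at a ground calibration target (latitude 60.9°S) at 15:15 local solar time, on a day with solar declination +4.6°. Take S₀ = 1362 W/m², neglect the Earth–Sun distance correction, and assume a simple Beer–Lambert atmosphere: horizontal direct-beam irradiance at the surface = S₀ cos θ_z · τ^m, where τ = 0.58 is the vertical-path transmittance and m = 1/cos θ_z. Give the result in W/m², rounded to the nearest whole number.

Hour angle H = 15° × (15.25 − 12) = 48.75°.
With φ = -60.9°, δ = 4.6°, H = 48.75°: sin φ sin δ = -0.0701, cos φ cos δ cos H = 0.3196, so cos θ_z = 0.2495.
Air mass m = 1/cos θ_z = 1/0.2495 = 4.008; τ^m = 0.58^4.008 = 0.1127.
Surface direct beam = 1362 × 0.2495 × 0.1127 = 38.30 W/m².

38 W/m²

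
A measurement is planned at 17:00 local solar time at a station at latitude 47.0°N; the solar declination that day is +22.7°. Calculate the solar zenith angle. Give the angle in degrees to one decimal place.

Hour angle H = 15° × (17 − 12) = 75.00°.
With φ = 47.0°, δ = 22.7°, H = 75.00°: sin φ sin δ = 0.2822, cos φ cos δ cos H = 0.1628, so cos θ_z = 0.4450.
θ_z = arccos(0.4450) = 63.58°.

63.6°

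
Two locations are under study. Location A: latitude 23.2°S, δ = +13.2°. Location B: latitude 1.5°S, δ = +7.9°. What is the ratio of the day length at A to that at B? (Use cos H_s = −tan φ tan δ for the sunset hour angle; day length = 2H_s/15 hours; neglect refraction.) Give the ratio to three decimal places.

0.938

A: H_s = arccos(−tan -23.2° · tan 13.2°) = 84.23°, so 2H_s/15 = 11.2307 h.
B: H_s = arccos(−tan -1.5° · tan 7.9°) = 89.79°, so 2H_s/15 = 11.9720 h.
Ratio A/B = 11.2307 / 11.9720 = 0.9381.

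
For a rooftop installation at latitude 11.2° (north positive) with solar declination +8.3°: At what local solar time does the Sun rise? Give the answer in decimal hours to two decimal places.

−tan φ tan δ = −(0.1980)(0.1459) = -0.0289; H_s = arccos(-0.0289) = 91.66°.
Sunrise is at 12 − H_s/15 = 12 − 6.111 = 5.889 h local solar time.

5.89 h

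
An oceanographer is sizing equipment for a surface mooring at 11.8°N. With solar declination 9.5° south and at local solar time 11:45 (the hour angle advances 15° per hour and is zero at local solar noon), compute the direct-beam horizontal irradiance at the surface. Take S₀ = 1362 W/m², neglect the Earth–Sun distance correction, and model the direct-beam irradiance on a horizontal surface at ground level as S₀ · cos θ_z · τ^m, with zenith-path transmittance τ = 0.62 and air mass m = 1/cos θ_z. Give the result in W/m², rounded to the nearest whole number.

Hour angle H = 15° × (11.75 − 12) = -3.75°.
cos θ_z = sin φ sin δ + cos φ cos δ cos H = (0.2045)(-0.1650) + (0.9789)(0.9863)(0.9979) = 0.9297.
Air mass m = 1/cos θ_z = 1/0.9297 = 1.076; τ^m = 0.62^1.076 = 0.5979.
Surface direct beam = 1362 × 0.9297 × 0.5979 = 757.09 W/m².

757 W/m²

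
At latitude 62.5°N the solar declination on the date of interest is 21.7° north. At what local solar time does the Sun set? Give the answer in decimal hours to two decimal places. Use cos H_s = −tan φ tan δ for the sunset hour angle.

cos H_s = −tan(62.5°) · tan(21.7°) = -0.7645, so H_s = arccos(-0.7645) = 139.86°.
Sunset is at 12 + H_s/15 = 12 + 9.324 = 21.324 h local solar time.

21.32 h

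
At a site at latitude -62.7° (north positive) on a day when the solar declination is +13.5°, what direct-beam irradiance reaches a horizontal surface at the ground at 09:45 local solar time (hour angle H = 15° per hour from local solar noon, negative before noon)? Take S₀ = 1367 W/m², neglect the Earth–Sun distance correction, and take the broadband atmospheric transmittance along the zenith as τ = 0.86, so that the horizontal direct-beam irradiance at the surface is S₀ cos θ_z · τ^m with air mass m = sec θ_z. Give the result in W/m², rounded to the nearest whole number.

89 W/m²

Hour angle H = 15° × (9.75 − 12) = -33.75°.
cos θ_z = sin φ sin δ + cos φ cos δ cos H = (-0.8886)(0.2334) + (0.4586)(0.9724)(0.8315) = 0.1634.
Air mass m = 1/cos θ_z = 1/0.1634 = 6.120; τ^m = 0.86^6.120 = 0.3973.
Surface direct beam = 1367 × 0.1634 × 0.3973 = 88.74 W/m².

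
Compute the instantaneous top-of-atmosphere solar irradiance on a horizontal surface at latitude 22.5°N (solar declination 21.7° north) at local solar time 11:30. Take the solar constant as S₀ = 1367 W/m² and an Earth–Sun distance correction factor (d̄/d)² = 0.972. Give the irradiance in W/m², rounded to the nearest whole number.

Hour angle H = 15° × (11.5 − 12) = -7.50°.
cos θ_z = sin(22.5°) sin(21.7°) + cos(22.5°) cos(21.7°) cos(-7.50°) = 0.1415 + 0.8511 = 0.9926.
Top-of-atmosphere irradiance = S₀ (d̄/d)² cos θ_z = 1367 × 0.972 × 0.9926 = 1318.89 W/m².

1319 W/m²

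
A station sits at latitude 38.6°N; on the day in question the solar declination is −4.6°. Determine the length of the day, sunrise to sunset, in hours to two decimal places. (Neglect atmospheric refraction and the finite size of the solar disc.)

11.51 hours

−tan φ tan δ = −(0.7983)(-0.0805) = 0.0643; H_s = arccos(0.0643) = 86.31°.
Day length = 2 H_s / 15° h⁻¹ = 172.62° / 15 = 11.508 h.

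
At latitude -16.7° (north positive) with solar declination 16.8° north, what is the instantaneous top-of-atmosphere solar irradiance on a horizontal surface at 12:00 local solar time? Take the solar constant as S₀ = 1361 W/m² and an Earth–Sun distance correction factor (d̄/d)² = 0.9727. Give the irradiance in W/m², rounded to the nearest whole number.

Hour angle H = 15° × (12 − 12) = 0.00°.
cos θ_z = sin φ sin δ + cos φ cos δ cos H = (-0.2874)(0.2890) + (0.9578)(0.9573)(1.0000) = 0.8338.
Top-of-atmosphere irradiance = S₀ (d̄/d)² cos θ_z = 1361 × 0.9727 × 0.8338 = 1103.82 W/m².

1104 W/m²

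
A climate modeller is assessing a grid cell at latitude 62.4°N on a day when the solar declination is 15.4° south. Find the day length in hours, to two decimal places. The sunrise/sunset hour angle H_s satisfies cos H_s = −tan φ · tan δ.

7.76 hours

−tan φ tan δ = −(1.9128)(-0.2754) = 0.5268; H_s = arccos(0.5268) = 58.21°.
Day length = 2 H_s / 15° h⁻¹ = 116.42° / 15 = 7.761 h.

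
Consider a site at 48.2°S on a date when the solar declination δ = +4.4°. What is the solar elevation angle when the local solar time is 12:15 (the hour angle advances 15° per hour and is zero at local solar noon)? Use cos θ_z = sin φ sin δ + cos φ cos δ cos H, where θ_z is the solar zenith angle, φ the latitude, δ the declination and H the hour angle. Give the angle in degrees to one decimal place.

37.3°

Hour angle H = 15° × (12.25 − 12) = 3.75°.
With φ = -48.2°, δ = 4.4°, H = 3.75°: sin φ sin δ = -0.0572, cos φ cos δ cos H = 0.6631, so cos θ_z = 0.6059.
θ_z = arccos(0.6059) = 52.71°, so the elevation is 90° − 52.71° = 37.29°.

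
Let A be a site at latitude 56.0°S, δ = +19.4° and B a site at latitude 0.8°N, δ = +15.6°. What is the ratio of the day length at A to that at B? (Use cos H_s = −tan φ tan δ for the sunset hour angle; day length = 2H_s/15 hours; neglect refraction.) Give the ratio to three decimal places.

A: H_s = arccos(−tan -56.0° · tan 19.4°) = 58.53°, so 2H_s/15 = 7.8040 h.
B: H_s = arccos(−tan 0.8° · tan 15.6°) = 90.22°, so 2H_s/15 = 12.0293 h.
Ratio A/B = 7.8040 / 12.0293 = 0.6487.

0.649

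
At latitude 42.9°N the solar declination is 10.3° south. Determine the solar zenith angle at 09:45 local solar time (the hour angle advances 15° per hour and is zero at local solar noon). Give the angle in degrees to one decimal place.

Hour angle H = 15° × (9.75 − 12) = -33.75°.
cos θ_z = sin φ sin δ + cos φ cos δ cos H = (0.6807)(-0.1788) + (0.7325)(0.9839)(0.8315) = 0.4776.
θ_z = arccos(0.4776) = 61.47°.

61.5°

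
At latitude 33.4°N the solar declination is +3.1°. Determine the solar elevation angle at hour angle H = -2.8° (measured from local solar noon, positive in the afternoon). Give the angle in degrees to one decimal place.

59.6°

cos θ_z = sin(33.4°) sin(3.1°) + cos(33.4°) cos(3.1°) cos(-2.80°) = 0.0298 + 0.8326 = 0.8624.
θ_z = arccos(0.8624) = 30.41°, so the elevation is 90° − 30.41° = 59.59°.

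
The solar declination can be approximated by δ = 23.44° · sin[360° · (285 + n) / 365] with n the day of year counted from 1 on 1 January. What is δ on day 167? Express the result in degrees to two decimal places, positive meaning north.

+23.38°

360 × (285 + 167) / 365 = 445.808°; sin(445.808°) = 0.9973.
δ = 23.44 × 0.9973 = 23.377° ≈ +23.38°.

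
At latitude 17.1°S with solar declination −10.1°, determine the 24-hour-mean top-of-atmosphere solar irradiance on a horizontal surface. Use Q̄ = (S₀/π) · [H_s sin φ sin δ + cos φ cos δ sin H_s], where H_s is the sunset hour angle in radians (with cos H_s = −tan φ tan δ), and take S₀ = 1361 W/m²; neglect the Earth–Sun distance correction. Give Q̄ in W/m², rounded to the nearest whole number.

443 W/m²

cos H_s = −tan(-17.1°) · tan(-10.1°) = -0.0548, so H_s = arccos(-0.0548) = 93.14°. In radians, H_s = 1.6256.
H_s sin φ sin δ = 1.6256 × -0.2940 × -0.1754 = 0.0838.
cos φ cos δ sin H_s = 0.9558 × 0.9845 × 0.9985 = 0.9396.
Q̄ = (1361/π) × (0.0838 + 0.9396) = 433.22 × 1.0234 = 443.36 W/m².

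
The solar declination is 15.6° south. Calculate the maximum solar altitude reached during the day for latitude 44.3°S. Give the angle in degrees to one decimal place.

At local solar noon the hour angle is zero, so the elevation is 90° − |φ − δ| = 90° − |-44.3° − (-15.6°)| = 90° − 28.7° = 61.3°.

61.3°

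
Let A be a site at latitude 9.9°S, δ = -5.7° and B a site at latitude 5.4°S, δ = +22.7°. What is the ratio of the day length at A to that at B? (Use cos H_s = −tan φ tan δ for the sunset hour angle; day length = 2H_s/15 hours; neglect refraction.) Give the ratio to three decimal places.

1.037

A: H_s = arccos(−tan -9.9° · tan -5.7°) = 91.00°, so 2H_s/15 = 12.1333 h.
B: H_s = arccos(−tan -5.4° · tan 22.7°) = 87.73°, so 2H_s/15 = 11.6973 h.
Ratio A/B = 12.1333 / 11.6973 = 1.0373.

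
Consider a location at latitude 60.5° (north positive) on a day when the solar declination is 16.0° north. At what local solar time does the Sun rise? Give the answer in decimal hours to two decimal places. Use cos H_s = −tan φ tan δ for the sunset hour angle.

3.97 h

cos H_s = −tan(60.5°) · tan(16.0°) = -0.5068, so H_s = arccos(-0.5068) = 120.45°.
Sunrise is at 12 − H_s/15 = 12 − 8.030 = 3.970 h local solar time.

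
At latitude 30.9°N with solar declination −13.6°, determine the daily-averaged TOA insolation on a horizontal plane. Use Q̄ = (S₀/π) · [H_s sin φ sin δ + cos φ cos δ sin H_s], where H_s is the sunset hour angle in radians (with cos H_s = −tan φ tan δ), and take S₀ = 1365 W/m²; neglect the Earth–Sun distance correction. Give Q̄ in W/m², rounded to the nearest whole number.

The sunset hour angle satisfies cos H_s = −tan φ tan δ = 0.1448, giving H_s = 81.67°. In radians, H_s = 1.4254.
H_s sin φ sin δ = 1.4254 × 0.5135 × -0.2351 = -0.1721.
cos φ cos δ sin H_s = 0.8581 × 0.9720 × 0.9894 = 0.8252.
Q̄ = (1365/π) × (-0.1721 + 0.8252) = 434.49 × 0.6531 = 283.77 W/m².

284 W/m²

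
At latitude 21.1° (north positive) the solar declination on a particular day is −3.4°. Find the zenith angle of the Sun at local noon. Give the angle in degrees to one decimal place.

At local solar noon the hour angle is zero, so the zenith angle is |φ − δ| = |21.1° − (-3.4°)| = 24.5°.

24.5°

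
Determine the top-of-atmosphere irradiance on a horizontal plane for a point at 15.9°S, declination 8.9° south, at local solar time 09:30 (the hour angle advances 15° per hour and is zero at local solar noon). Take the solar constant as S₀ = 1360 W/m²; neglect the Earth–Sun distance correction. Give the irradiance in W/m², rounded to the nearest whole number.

1083 W/m²

Hour angle H = 15° × (9.5 − 12) = -37.50°.
cos θ_z = sin φ sin δ + cos φ cos δ cos H = (-0.2740)(-0.1547) + (0.9617)(0.9880)(0.7934) = 0.7962.
Top-of-atmosphere irradiance = S₀ cos θ_z = 1360 × 0.7962 = 1082.83 W/m².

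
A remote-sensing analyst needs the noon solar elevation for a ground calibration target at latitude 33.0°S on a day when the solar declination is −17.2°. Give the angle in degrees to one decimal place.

74.2°

At local solar noon the hour angle is zero, so the elevation is 90° − |φ − δ| = 90° − |-33.0° − (-17.2°)| = 90° − 15.8° = 74.2°.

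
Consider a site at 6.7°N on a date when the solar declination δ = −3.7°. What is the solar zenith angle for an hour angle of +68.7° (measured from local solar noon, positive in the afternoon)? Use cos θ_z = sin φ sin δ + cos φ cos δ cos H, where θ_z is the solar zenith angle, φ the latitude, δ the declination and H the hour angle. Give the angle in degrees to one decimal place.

With φ = 6.7°, δ = -3.7°, H = 68.70°: sin φ sin δ = -0.0075, cos φ cos δ cos H = 0.3600, so cos θ_z = 0.3525.
θ_z = arccos(0.3525) = 69.36°.

69.4°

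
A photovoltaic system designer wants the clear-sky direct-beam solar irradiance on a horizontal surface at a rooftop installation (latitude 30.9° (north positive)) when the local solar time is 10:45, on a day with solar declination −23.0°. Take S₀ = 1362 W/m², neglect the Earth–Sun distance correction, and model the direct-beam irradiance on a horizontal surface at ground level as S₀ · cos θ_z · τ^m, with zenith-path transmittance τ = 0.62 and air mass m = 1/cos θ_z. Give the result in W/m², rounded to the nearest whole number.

Hour angle H = 15° × (10.75 − 12) = -18.75°.
With φ = 30.9°, δ = -23.0°, H = -18.75°: sin φ sin δ = -0.2007, cos φ cos δ cos H = 0.7479, so cos θ_z = 0.5472.
Air mass m = 1/cos θ_z = 1/0.5472 = 1.827; τ^m = 0.62^1.827 = 0.4175.
Surface direct beam = 1362 × 0.5472 × 0.4175 = 311.16 W/m².

311 W/m²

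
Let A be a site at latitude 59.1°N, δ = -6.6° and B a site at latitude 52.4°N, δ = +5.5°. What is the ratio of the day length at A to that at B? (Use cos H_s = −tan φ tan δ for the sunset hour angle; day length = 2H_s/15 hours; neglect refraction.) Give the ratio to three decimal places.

A: H_s = arccos(−tan 59.1° · tan -6.6°) = 78.85°, so 2H_s/15 = 10.5133 h.
B: H_s = arccos(−tan 52.4° · tan 5.5°) = 97.18°, so 2H_s/15 = 12.9573 h.
Ratio A/B = 10.5133 / 12.9573 = 0.8114.

0.811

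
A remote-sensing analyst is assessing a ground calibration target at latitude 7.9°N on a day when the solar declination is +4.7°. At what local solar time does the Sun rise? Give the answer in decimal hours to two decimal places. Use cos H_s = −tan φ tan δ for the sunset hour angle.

5.96 h

The sunset hour angle satisfies cos H_s = −tan φ tan δ = -0.0114, giving H_s = 90.65°.
Sunrise is at 12 − H_s/15 = 12 − 6.043 = 5.957 h local solar time.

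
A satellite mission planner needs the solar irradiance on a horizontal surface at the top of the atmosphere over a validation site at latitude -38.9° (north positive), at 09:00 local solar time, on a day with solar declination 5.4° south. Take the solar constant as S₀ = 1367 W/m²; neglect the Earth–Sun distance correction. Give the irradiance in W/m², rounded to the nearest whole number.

Hour angle H = 15° × (9 − 12) = -45.00°.
With φ = -38.9°, δ = -5.4°, H = -45.00°: sin φ sin δ = 0.0591, cos φ cos δ cos H = 0.5479, so cos θ_z = 0.6070.
Top-of-atmosphere irradiance = S₀ cos θ_z = 1367 × 0.6070 = 829.77 W/m².

830 W/m²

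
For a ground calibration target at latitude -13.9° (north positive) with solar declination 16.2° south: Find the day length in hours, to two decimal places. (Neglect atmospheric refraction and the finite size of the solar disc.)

12.55 hours

cos H_s = −tan(-13.9°) · tan(-16.2°) = -0.0719, so H_s = arccos(-0.0719) = 94.12°.
Day length = 2 H_s / 15° h⁻¹ = 188.24° / 15 = 12.549 h.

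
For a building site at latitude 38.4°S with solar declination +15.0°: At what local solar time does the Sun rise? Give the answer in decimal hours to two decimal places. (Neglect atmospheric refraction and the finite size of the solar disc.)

6.82 h

−tan φ tan δ = −(-0.7926)(0.2679) = 0.2123; H_s = arccos(0.2123) = 77.74°.
Sunrise is at 12 − H_s/15 = 12 − 5.183 = 6.817 h local solar time.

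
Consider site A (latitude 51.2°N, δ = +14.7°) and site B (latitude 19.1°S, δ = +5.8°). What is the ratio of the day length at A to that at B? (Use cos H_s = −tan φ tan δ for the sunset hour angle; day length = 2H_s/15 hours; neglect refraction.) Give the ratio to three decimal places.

1.239

A: H_s = arccos(−tan 51.2° · tan 14.7°) = 109.04°, so 2H_s/15 = 14.5387 h.
B: H_s = arccos(−tan -19.1° · tan 5.8°) = 87.98°, so 2H_s/15 = 11.7307 h.
Ratio A/B = 14.5387 / 11.7307 = 1.2394.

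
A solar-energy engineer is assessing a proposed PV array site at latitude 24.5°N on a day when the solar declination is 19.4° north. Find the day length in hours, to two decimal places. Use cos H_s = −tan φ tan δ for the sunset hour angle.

13.23 hours

The sunset hour angle satisfies cos H_s = −tan φ tan δ = -0.1605, giving H_s = 99.24°.
Day length = 2 H_s / 15° h⁻¹ = 198.48° / 15 = 13.232 h.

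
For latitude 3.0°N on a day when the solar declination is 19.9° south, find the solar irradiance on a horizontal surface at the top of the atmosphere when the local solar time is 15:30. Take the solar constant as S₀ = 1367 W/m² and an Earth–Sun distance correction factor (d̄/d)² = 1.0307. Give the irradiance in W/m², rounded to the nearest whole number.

Hour angle H = 15° × (15.5 − 12) = 52.50°.
cos θ_z = sin φ sin δ + cos φ cos δ cos H = (0.0523)(-0.3404) + (0.9986)(0.9403)(0.6088) = 0.5539.
Top-of-atmosphere irradiance = S₀ (d̄/d)² cos θ_z = 1367 × 1.0307 × 0.5539 = 780.43 W/m².

780 W/m²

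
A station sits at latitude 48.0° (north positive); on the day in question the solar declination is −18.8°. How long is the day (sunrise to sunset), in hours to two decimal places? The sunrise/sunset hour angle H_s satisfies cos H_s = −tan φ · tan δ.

9.04 hours

The sunset hour angle satisfies cos H_s = −tan φ tan δ = 0.3781, giving H_s = 67.78°.
Day length = 2 H_s / 15° h⁻¹ = 135.56° / 15 = 9.037 h.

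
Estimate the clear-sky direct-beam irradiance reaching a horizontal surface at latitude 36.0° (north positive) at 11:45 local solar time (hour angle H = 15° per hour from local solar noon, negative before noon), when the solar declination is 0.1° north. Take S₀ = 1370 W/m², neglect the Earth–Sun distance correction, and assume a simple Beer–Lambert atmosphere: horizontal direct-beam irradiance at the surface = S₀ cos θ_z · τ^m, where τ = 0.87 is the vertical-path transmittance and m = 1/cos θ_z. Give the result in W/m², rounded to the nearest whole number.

Hour angle H = 15° × (11.75 − 12) = -3.75°.
cos θ_z = sin(36.0°) sin(0.1°) + cos(36.0°) cos(0.1°) cos(-3.75°) = 0.0010 + 0.8073 = 0.8083.
Air mass m = 1/cos θ_z = 1/0.8083 = 1.237; τ^m = 0.87^1.237 = 0.8418.
Surface direct beam = 1370 × 0.8083 × 0.8418 = 932.18 W/m².

932 W/m²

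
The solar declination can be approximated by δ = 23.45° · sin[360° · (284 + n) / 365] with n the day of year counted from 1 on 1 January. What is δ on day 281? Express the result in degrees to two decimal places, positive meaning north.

-6.96°

360 × (284 + 281) / 365 = 557.260°; sin(557.260°) = -0.2967.
δ = 23.45 × -0.2967 = -6.958° ≈ -6.96°.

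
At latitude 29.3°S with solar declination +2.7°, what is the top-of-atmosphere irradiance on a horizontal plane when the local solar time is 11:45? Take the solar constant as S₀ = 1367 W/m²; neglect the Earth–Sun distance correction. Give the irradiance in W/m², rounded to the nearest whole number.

Hour angle H = 15° × (11.75 − 12) = -3.75°.
With φ = -29.3°, δ = 2.7°, H = -3.75°: sin φ sin δ = -0.0231, cos φ cos δ cos H = 0.8692, so cos θ_z = 0.8461.
Top-of-atmosphere irradiance = S₀ cos θ_z = 1367 × 0.8461 = 1156.62 W/m².

1157 W/m²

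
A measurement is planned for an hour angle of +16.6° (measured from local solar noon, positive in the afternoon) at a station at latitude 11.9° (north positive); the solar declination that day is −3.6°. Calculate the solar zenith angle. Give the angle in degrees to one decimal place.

cos θ_z = sin(11.9°) sin(-3.6°) + cos(11.9°) cos(-3.6°) cos(16.60°) = -0.0129 + 0.9359 = 0.9230.
θ_z = arccos(0.9230) = 22.63°.

22.6°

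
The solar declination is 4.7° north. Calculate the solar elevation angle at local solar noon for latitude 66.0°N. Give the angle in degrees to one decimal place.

28.7°

At local solar noon the hour angle is zero, so the elevation is 90° − |φ − δ| = 90° − |66.0° − (4.7°)| = 90° − 61.3° = 28.7°.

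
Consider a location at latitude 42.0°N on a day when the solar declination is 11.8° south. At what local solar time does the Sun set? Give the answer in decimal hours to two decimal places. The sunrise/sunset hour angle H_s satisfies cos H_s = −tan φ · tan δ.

17.28 h

cos H_s = −tan(42.0°) · tan(-11.8°) = 0.1881, so H_s = arccos(0.1881) = 79.16°.
Sunset is at 12 + H_s/15 = 12 + 5.277 = 17.277 h local solar time.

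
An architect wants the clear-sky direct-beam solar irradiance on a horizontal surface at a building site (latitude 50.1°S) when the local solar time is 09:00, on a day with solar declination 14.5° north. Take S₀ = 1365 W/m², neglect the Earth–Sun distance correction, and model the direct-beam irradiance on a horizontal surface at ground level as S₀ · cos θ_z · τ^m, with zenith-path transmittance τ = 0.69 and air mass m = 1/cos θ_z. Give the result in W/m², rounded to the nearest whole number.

Hour angle H = 15° × (9 − 12) = -45.00°.
With φ = -50.1°, δ = 14.5°, H = -45.00°: sin φ sin δ = -0.1921, cos φ cos δ cos H = 0.4391, so cos θ_z = 0.2470.
Air mass m = 1/cos θ_z = 1/0.2470 = 4.049; τ^m = 0.69^4.049 = 0.2226.
Surface direct beam = 1365 × 0.2470 × 0.2226 = 75.05 W/m².

75 W/m²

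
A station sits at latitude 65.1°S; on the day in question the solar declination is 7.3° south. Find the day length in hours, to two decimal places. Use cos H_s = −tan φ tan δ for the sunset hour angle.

14.14 hours

The sunset hour angle satisfies cos H_s = −tan φ tan δ = -0.2760, giving H_s = 106.02°.
Day length = 2 H_s / 15° h⁻¹ = 212.04° / 15 = 14.136 h.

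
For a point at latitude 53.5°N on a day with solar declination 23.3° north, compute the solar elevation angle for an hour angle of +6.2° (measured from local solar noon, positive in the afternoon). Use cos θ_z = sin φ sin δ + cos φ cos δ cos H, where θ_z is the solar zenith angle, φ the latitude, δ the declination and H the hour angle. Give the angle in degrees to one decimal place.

cos θ_z = sin(53.5°) sin(23.3°) + cos(53.5°) cos(23.3°) cos(6.20°) = 0.3180 + 0.5431 = 0.8611.
θ_z = arccos(0.8611) = 30.56°, so the elevation is 90° − 30.56° = 59.44°.

59.4°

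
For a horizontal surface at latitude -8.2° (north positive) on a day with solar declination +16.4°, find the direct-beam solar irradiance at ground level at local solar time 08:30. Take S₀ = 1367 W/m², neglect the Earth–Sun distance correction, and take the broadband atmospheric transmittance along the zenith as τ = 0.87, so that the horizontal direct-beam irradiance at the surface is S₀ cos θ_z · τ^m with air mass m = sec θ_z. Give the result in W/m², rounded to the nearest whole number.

Hour angle H = 15° × (8.5 − 12) = -52.50°.
cos θ_z = sin(-8.2°) sin(16.4°) + cos(-8.2°) cos(16.4°) cos(-52.50°) = -0.0403 + 0.5780 = 0.5377.
Air mass m = 1/cos θ_z = 1/0.5377 = 1.860; τ^m = 0.87^1.860 = 0.7718.
Surface direct beam = 1367 × 0.5377 × 0.7718 = 567.30 W/m².

567 W/m²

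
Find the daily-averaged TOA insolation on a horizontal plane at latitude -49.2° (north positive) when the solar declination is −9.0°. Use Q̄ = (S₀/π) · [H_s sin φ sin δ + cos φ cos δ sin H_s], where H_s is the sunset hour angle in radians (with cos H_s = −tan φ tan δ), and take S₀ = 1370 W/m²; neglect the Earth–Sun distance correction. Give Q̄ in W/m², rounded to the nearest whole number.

367 W/m²

The sunset hour angle satisfies cos H_s = −tan φ tan δ = -0.1835, giving H_s = 100.57°. In radians, H_s = 1.7553.
H_s sin φ sin δ = 1.7553 × -0.7570 × -0.1564 = 0.2078.
cos φ cos δ sin H_s = 0.6534 × 0.9877 × 0.9830 = 0.6344.
Q̄ = (1370/π) × (0.2078 + 0.6344) = 436.08 × 0.8422 = 367.27 W/m².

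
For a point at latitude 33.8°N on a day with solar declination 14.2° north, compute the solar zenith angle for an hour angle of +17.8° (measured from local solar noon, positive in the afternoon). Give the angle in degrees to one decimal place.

25.4°

cos θ_z = sin φ sin δ + cos φ cos δ cos H = (0.5563)(0.2453) + (0.8310)(0.9694)(0.9521) = 0.9034.
θ_z = arccos(0.9034) = 25.39°.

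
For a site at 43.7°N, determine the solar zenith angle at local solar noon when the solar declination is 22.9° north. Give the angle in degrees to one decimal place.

At local solar noon the hour angle is zero, so the zenith angle is |φ − δ| = |43.7° − (22.9°)| = 20.8°.

20.8°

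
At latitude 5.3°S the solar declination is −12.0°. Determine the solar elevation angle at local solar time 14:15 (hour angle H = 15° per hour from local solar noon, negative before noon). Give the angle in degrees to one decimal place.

56.0°

Hour angle H = 15° × (14.25 − 12) = 33.75°.
With φ = -5.3°, δ = -12.0°, H = 33.75°: sin φ sin δ = 0.0192, cos φ cos δ cos H = 0.8098, so cos θ_z = 0.8290.
θ_z = arccos(0.8290) = 34.00°, so the elevation is 90° − 34.00° = 56.00°.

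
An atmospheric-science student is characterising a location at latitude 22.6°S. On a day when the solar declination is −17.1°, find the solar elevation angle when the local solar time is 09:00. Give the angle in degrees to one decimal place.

47.5°

Hour angle H = 15° × (9 − 12) = -45.00°.
cos θ_z = sin φ sin δ + cos φ cos δ cos H = (-0.3843)(-0.2940) + (0.9232)(0.9558)(0.7071) = 0.7369.
θ_z = arccos(0.7369) = 42.53°, so the elevation is 90° − 42.53° = 47.47°.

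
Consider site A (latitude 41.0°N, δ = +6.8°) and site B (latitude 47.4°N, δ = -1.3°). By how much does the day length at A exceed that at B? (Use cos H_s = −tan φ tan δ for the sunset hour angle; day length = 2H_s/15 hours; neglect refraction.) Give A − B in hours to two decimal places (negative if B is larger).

+0.98 h

A: H_s = arccos(−tan 41.0° · tan 6.8°) = 95.95°, so 2H_s/15 = 12.7933 h.
B: H_s = arccos(−tan 47.4° · tan -1.3°) = 88.59°, so 2H_s/15 = 11.8120 h.
A − B = 12.7933 − 11.8120 = 0.9813 h.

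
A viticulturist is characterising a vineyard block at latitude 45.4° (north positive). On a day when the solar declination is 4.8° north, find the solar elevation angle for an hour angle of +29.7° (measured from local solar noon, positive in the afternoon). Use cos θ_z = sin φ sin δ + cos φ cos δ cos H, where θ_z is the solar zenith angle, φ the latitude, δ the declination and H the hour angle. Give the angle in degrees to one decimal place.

cos θ_z = sin φ sin δ + cos φ cos δ cos H = (0.7120)(0.0837) + (0.7022)(0.9965)(0.8686) = 0.6674.
θ_z = arccos(0.6674) = 48.13°, so the elevation is 90° − 48.13° = 41.87°.

41.9°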